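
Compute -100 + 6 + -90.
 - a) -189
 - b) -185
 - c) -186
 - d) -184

First: -100 + 6 = -94
Then: -94 + -90 = -184
d) -184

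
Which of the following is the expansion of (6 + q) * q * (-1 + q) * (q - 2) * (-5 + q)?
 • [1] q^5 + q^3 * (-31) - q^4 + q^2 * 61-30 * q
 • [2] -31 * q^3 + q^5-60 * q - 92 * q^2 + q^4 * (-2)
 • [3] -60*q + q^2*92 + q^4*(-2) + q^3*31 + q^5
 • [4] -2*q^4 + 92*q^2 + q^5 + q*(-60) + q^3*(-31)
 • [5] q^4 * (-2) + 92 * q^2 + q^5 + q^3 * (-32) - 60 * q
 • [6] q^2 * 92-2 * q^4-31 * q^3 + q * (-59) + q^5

Expanding (6 + q) * q * (-1 + q) * (q - 2) * (-5 + q):
= -2*q^4 + 92*q^2 + q^5 + q*(-60) + q^3*(-31)
4) -2*q^4 + 92*q^2 + q^5 + q*(-60) + q^3*(-31)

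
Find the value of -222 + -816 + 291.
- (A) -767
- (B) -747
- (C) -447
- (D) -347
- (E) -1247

First: -222 + -816 = -1038
Then: -1038 + 291 = -747
B) -747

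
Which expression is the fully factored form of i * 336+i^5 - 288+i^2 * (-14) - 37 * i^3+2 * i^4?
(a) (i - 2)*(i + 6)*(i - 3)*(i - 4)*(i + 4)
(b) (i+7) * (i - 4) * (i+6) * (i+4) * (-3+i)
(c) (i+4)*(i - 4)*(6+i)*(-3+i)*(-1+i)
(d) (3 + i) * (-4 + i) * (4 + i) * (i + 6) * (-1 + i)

We need to factor i * 336+i^5 - 288+i^2 * (-14) - 37 * i^3+2 * i^4.
The factored form is (i+4)*(i - 4)*(6+i)*(-3+i)*(-1+i).
c) (i+4)*(i - 4)*(6+i)*(-3+i)*(-1+i)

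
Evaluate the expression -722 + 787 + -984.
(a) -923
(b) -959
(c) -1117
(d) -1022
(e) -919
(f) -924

First: -722 + 787 = 65
Then: 65 + -984 = -919
e) -919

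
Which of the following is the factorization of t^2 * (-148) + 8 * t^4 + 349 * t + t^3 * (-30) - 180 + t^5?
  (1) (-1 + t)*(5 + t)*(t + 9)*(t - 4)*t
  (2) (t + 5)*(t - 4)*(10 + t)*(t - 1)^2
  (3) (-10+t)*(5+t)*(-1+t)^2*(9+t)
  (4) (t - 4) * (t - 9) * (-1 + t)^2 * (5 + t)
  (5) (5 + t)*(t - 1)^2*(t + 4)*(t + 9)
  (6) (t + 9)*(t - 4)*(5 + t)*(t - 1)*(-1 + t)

We need to factor t^2 * (-148) + 8 * t^4 + 349 * t + t^3 * (-30) - 180 + t^5.
The factored form is (t + 9)*(t - 4)*(5 + t)*(t - 1)*(-1 + t).
6) (t + 9)*(t - 4)*(5 + t)*(t - 1)*(-1 + t)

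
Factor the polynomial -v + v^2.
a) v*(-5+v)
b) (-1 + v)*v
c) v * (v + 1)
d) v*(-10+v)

We need to factor -v + v^2.
The factored form is (-1 + v)*v.
b) (-1 + v)*v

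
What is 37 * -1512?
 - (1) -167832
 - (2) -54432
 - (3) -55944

37 * -1512 = -55944
3) -55944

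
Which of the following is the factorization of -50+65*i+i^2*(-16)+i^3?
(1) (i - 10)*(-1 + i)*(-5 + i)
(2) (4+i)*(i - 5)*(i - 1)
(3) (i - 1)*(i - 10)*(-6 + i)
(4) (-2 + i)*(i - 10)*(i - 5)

We need to factor -50+65*i+i^2*(-16)+i^3.
The factored form is (i - 10)*(-1 + i)*(-5 + i).
1) (i - 10)*(-1 + i)*(-5 + i)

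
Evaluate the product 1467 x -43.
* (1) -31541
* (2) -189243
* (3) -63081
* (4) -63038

1467 * -43 = -63081
3) -63081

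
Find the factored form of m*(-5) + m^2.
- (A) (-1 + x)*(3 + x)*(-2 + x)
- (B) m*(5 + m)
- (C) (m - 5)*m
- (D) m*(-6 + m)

We need to factor m*(-5) + m^2.
The factored form is (m - 5)*m.
C) (m - 5)*m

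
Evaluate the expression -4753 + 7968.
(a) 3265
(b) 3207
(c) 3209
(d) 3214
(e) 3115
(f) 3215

-4753 + 7968 = 3215
f) 3215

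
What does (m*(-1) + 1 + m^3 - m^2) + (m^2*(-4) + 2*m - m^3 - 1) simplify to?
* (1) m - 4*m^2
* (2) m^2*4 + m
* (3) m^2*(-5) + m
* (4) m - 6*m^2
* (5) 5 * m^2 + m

Adding the polynomials and combining like terms:
(m*(-1) + 1 + m^3 - m^2) + (m^2*(-4) + 2*m - m^3 - 1)
= m^2*(-5) + m
3) m^2*(-5) + m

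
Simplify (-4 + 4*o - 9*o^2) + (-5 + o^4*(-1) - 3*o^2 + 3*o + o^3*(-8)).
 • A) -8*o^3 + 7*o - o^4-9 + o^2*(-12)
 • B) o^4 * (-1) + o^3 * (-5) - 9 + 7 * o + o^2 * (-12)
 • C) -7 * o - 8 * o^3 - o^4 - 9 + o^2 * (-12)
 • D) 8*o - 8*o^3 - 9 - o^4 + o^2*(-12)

Adding the polynomials and combining like terms:
(-4 + 4*o - 9*o^2) + (-5 + o^4*(-1) - 3*o^2 + 3*o + o^3*(-8))
= -8*o^3 + 7*o - o^4-9 + o^2*(-12)
A) -8*o^3 + 7*o - o^4-9 + o^2*(-12)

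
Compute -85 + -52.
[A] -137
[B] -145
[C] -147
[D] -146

-85 + -52 = -137
A) -137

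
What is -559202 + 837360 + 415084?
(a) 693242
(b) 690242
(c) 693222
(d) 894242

First: -559202 + 837360 = 278158
Then: 278158 + 415084 = 693242
a) 693242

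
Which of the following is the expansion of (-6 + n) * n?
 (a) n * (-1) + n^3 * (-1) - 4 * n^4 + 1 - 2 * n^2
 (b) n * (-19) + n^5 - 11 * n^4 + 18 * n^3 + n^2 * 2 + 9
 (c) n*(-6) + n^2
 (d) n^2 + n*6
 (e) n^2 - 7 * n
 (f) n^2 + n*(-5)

Expanding (-6 + n) * n:
= n*(-6) + n^2
c) n*(-6) + n^2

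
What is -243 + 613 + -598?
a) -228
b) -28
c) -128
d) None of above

First: -243 + 613 = 370
Then: 370 + -598 = -228
a) -228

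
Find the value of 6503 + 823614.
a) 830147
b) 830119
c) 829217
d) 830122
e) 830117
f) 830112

6503 + 823614 = 830117
e) 830117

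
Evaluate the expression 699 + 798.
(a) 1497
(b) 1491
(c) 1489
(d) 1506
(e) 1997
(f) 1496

699 + 798 = 1497
a) 1497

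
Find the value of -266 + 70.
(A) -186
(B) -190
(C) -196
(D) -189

-266 + 70 = -196
C) -196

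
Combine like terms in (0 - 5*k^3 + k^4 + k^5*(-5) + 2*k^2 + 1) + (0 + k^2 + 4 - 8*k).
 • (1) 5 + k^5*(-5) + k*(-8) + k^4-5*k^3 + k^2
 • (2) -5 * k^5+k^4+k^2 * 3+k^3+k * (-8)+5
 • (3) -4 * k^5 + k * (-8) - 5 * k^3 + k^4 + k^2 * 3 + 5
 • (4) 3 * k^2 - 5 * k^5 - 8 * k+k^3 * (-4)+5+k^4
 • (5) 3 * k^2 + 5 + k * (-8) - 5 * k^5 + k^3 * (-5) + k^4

Adding the polynomials and combining like terms:
(0 - 5*k^3 + k^4 + k^5*(-5) + 2*k^2 + 1) + (0 + k^2 + 4 - 8*k)
= 3 * k^2 + 5 + k * (-8) - 5 * k^5 + k^3 * (-5) + k^4
5) 3 * k^2 + 5 + k * (-8) - 5 * k^5 + k^3 * (-5) + k^4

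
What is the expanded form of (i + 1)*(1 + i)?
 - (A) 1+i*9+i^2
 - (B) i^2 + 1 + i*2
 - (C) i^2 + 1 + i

Expanding (i + 1)*(1 + i):
= i^2 + 1 + i*2
B) i^2 + 1 + i*2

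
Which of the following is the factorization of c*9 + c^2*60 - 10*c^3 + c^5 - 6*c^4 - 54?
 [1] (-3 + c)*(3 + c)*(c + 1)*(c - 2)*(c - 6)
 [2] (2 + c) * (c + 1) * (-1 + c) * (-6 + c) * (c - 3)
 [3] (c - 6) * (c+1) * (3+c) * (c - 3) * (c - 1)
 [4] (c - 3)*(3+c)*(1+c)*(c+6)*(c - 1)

We need to factor c*9 + c^2*60 - 10*c^3 + c^5 - 6*c^4 - 54.
The factored form is (c - 6) * (c+1) * (3+c) * (c - 3) * (c - 1).
3) (c - 6) * (c+1) * (3+c) * (c - 3) * (c - 1)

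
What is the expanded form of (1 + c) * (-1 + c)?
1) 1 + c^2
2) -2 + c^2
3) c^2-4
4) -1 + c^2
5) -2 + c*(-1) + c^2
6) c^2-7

Expanding (1 + c) * (-1 + c):
= -1 + c^2
4) -1 + c^2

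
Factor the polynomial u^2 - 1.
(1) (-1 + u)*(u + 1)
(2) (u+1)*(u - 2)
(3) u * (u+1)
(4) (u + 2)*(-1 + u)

We need to factor u^2 - 1.
The factored form is (-1 + u)*(u + 1).
1) (-1 + u)*(u + 1)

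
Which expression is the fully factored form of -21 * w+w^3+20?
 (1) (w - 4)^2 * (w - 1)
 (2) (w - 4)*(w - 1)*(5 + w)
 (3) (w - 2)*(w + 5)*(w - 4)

We need to factor -21 * w+w^3+20.
The factored form is (w - 4)*(w - 1)*(5 + w).
2) (w - 4)*(w - 1)*(5 + w)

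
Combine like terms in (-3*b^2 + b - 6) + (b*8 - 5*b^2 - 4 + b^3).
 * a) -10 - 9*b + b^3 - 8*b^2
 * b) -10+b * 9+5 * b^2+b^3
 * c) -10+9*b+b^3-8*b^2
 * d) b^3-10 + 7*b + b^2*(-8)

Adding the polynomials and combining like terms:
(-3*b^2 + b - 6) + (b*8 - 5*b^2 - 4 + b^3)
= -10+9*b+b^3-8*b^2
c) -10+9*b+b^3-8*b^2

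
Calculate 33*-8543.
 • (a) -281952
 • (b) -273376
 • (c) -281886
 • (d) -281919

33 * -8543 = -281919
d) -281919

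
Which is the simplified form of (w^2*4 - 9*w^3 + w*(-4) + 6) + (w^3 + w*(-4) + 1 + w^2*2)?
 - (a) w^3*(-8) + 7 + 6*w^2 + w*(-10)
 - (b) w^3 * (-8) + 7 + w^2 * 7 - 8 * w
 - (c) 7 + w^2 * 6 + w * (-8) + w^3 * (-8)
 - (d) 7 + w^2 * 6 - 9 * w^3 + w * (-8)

Adding the polynomials and combining like terms:
(w^2*4 - 9*w^3 + w*(-4) + 6) + (w^3 + w*(-4) + 1 + w^2*2)
= 7 + w^2 * 6 + w * (-8) + w^3 * (-8)
c) 7 + w^2 * 6 + w * (-8) + w^3 * (-8)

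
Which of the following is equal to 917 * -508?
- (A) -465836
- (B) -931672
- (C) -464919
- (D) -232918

917 * -508 = -465836
A) -465836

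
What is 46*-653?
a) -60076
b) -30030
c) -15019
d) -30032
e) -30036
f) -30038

46 * -653 = -30038
f) -30038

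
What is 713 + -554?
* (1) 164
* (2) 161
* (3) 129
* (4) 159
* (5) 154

713 + -554 = 159
4) 159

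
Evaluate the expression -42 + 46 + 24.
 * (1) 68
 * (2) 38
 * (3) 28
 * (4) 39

First: -42 + 46 = 4
Then: 4 + 24 = 28
3) 28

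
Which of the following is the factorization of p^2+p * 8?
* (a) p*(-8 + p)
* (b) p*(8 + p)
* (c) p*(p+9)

We need to factor p^2+p * 8.
The factored form is p*(8 + p).
b) p*(8 + p)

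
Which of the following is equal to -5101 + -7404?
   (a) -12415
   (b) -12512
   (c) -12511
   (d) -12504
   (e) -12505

-5101 + -7404 = -12505
e) -12505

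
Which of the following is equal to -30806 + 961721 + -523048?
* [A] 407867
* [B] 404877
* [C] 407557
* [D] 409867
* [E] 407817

First: -30806 + 961721 = 930915
Then: 930915 + -523048 = 407867
A) 407867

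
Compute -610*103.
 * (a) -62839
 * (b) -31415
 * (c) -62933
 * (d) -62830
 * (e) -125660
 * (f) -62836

-610 * 103 = -62830
d) -62830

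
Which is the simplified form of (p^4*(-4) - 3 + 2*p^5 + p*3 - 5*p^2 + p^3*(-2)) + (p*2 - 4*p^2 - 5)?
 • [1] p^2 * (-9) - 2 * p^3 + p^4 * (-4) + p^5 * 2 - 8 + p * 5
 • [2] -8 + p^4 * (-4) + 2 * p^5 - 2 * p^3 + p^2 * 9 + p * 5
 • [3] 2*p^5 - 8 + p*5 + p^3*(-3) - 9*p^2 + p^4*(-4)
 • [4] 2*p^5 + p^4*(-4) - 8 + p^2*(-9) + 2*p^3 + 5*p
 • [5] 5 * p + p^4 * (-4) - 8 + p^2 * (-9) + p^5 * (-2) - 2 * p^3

Adding the polynomials and combining like terms:
(p^4*(-4) - 3 + 2*p^5 + p*3 - 5*p^2 + p^3*(-2)) + (p*2 - 4*p^2 - 5)
= p^2 * (-9) - 2 * p^3 + p^4 * (-4) + p^5 * 2 - 8 + p * 5
1) p^2 * (-9) - 2 * p^3 + p^4 * (-4) + p^5 * 2 - 8 + p * 5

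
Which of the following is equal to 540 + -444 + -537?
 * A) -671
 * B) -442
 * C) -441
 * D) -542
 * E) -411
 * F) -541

First: 540 + -444 = 96
Then: 96 + -537 = -441
C) -441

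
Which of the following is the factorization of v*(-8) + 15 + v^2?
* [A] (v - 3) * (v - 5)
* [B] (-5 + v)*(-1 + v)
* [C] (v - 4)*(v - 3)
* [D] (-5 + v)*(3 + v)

We need to factor v*(-8) + 15 + v^2.
The factored form is (v - 3) * (v - 5).
A) (v - 3) * (v - 5)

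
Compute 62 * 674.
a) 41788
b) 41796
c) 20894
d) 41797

62 * 674 = 41788
a) 41788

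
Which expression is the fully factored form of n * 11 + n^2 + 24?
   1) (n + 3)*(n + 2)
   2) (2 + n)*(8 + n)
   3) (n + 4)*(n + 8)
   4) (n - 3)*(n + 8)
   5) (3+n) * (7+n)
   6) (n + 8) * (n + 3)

We need to factor n * 11 + n^2 + 24.
The factored form is (n + 8) * (n + 3).
6) (n + 8) * (n + 3)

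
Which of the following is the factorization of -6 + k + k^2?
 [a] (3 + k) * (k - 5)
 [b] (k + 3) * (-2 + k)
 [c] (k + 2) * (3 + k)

We need to factor -6 + k + k^2.
The factored form is (k + 3) * (-2 + k).
b) (k + 3) * (-2 + k)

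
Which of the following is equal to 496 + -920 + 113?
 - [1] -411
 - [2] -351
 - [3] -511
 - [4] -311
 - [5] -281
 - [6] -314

First: 496 + -920 = -424
Then: -424 + 113 = -311
4) -311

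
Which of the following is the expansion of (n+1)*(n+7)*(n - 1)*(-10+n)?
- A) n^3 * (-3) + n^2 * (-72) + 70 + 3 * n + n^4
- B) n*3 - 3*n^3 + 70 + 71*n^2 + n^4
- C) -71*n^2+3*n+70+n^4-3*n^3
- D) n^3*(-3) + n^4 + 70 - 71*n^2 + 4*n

Expanding (n+1)*(n+7)*(n - 1)*(-10+n):
= -71*n^2+3*n+70+n^4-3*n^3
C) -71*n^2+3*n+70+n^4-3*n^3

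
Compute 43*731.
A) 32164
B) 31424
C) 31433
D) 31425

43 * 731 = 31433
C) 31433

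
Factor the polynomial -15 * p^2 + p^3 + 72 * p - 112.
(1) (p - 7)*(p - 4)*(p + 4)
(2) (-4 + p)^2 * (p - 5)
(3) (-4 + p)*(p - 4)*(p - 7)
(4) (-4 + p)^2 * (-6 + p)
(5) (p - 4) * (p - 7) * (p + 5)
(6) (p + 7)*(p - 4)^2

We need to factor -15 * p^2 + p^3 + 72 * p - 112.
The factored form is (-4 + p)*(p - 4)*(p - 7).
3) (-4 + p)*(p - 4)*(p - 7)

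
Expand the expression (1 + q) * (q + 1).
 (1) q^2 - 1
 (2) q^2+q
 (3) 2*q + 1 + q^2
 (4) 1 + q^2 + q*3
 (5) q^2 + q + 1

Expanding (1 + q) * (q + 1):
= 2*q + 1 + q^2
3) 2*q + 1 + q^2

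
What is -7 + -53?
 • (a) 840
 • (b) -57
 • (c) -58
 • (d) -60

-7 + -53 = -60
d) -60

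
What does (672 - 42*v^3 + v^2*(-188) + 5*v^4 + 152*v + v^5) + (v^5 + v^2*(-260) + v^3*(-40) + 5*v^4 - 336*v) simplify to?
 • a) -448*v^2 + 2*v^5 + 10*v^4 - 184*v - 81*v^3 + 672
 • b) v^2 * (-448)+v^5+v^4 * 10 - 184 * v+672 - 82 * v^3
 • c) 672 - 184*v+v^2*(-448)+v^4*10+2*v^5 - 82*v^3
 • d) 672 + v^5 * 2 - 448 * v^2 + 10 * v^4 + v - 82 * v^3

Adding the polynomials and combining like terms:
(672 - 42*v^3 + v^2*(-188) + 5*v^4 + 152*v + v^5) + (v^5 + v^2*(-260) + v^3*(-40) + 5*v^4 - 336*v)
= 672 - 184*v+v^2*(-448)+v^4*10+2*v^5 - 82*v^3
c) 672 - 184*v+v^2*(-448)+v^4*10+2*v^5 - 82*v^3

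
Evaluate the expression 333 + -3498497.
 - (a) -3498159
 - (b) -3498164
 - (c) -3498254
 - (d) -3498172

333 + -3498497 = -3498164
b) -3498164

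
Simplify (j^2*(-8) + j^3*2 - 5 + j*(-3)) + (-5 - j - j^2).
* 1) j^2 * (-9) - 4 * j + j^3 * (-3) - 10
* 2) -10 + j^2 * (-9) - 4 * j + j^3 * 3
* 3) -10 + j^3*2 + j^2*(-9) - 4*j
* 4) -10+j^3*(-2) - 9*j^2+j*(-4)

Adding the polynomials and combining like terms:
(j^2*(-8) + j^3*2 - 5 + j*(-3)) + (-5 - j - j^2)
= -10 + j^3*2 + j^2*(-9) - 4*j
3) -10 + j^3*2 + j^2*(-9) - 4*j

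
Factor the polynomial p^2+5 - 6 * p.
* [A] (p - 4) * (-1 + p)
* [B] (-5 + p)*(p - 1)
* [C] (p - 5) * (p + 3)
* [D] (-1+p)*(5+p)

We need to factor p^2+5 - 6 * p.
The factored form is (-5 + p)*(p - 1).
B) (-5 + p)*(p - 1)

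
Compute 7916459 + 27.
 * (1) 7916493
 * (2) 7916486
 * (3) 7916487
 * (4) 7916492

7916459 + 27 = 7916486
2) 7916486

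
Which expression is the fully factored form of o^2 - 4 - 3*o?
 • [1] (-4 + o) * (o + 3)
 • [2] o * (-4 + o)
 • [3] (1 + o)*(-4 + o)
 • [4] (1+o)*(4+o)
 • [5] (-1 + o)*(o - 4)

We need to factor o^2 - 4 - 3*o.
The factored form is (1 + o)*(-4 + o).
3) (1 + o)*(-4 + o)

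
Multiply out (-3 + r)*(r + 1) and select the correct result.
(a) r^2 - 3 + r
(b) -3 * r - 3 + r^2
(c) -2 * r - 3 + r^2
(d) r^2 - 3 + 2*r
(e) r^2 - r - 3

Expanding (-3 + r)*(r + 1):
= -2 * r - 3 + r^2
c) -2 * r - 3 + r^2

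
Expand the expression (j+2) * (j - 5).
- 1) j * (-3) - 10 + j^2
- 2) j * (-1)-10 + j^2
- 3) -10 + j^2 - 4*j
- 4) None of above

Expanding (j+2) * (j - 5):
= j * (-3) - 10 + j^2
1) j * (-3) - 10 + j^2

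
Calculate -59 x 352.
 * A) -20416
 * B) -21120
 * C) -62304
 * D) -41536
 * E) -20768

-59 * 352 = -20768
E) -20768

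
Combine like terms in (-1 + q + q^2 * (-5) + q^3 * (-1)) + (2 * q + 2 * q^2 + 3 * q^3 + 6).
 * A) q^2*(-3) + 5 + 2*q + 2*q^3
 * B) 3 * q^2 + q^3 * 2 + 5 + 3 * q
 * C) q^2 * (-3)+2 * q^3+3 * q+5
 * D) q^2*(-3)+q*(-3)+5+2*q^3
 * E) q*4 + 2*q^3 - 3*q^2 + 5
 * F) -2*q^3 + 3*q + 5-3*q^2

Adding the polynomials and combining like terms:
(-1 + q + q^2*(-5) + q^3*(-1)) + (2*q + 2*q^2 + 3*q^3 + 6)
= q^2 * (-3)+2 * q^3+3 * q+5
C) q^2 * (-3)+2 * q^3+3 * q+5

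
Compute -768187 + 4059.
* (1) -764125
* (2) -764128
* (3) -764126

-768187 + 4059 = -764128
2) -764128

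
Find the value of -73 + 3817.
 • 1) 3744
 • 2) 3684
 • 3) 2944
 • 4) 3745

-73 + 3817 = 3744
1) 3744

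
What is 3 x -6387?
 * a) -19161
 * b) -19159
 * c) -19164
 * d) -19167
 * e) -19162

3 * -6387 = -19161
a) -19161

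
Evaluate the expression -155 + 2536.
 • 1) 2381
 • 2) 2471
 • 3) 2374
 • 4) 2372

-155 + 2536 = 2381
1) 2381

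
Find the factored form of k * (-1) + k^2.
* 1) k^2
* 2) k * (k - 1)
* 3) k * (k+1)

We need to factor k * (-1) + k^2.
The factored form is k * (k - 1).
2) k * (k - 1)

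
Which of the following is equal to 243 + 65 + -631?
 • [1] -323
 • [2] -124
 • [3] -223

First: 243 + 65 = 308
Then: 308 + -631 = -323
1) -323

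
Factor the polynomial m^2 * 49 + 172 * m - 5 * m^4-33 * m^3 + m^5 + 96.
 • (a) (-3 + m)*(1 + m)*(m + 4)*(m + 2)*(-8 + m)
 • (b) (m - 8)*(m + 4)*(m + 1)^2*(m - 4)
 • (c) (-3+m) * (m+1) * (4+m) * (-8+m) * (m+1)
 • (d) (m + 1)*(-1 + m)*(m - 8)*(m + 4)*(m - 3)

We need to factor m^2 * 49 + 172 * m - 5 * m^4-33 * m^3 + m^5 + 96.
The factored form is (-3+m) * (m+1) * (4+m) * (-8+m) * (m+1).
c) (-3+m) * (m+1) * (4+m) * (-8+m) * (m+1)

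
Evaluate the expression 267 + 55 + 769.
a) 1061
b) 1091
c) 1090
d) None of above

First: 267 + 55 = 322
Then: 322 + 769 = 1091
b) 1091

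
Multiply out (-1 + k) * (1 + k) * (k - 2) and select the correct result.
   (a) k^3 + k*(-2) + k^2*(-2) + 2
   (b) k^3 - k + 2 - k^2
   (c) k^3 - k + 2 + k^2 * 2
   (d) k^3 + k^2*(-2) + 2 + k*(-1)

Expanding (-1 + k) * (1 + k) * (k - 2):
= k^3 + k^2*(-2) + 2 + k*(-1)
d) k^3 + k^2*(-2) + 2 + k*(-1)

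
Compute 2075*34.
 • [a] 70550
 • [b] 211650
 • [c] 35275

2075 * 34 = 70550
a) 70550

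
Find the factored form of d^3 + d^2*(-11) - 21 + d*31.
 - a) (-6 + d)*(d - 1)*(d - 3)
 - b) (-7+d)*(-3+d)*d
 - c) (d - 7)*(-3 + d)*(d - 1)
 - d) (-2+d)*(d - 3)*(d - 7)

We need to factor d^3 + d^2*(-11) - 21 + d*31.
The factored form is (d - 7)*(-3 + d)*(d - 1).
c) (d - 7)*(-3 + d)*(d - 1)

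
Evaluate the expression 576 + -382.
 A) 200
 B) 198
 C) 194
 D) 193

576 + -382 = 194
C) 194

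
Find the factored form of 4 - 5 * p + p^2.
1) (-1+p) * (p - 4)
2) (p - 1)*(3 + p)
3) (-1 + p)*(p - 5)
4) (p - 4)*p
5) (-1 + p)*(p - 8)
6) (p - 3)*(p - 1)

We need to factor 4 - 5 * p + p^2.
The factored form is (-1+p) * (p - 4).
1) (-1+p) * (p - 4)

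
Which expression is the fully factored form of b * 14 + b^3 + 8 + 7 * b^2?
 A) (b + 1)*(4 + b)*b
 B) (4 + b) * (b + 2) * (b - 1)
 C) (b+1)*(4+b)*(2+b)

We need to factor b * 14 + b^3 + 8 + 7 * b^2.
The factored form is (b+1)*(4+b)*(2+b).
C) (b+1)*(4+b)*(2+b)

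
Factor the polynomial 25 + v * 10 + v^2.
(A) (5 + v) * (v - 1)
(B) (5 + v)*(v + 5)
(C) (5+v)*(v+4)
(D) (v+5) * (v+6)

We need to factor 25 + v * 10 + v^2.
The factored form is (5 + v)*(v + 5).
B) (5 + v)*(v + 5)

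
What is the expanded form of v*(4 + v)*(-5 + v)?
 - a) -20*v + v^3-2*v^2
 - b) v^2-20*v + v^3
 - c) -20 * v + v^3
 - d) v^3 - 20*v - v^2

Expanding v*(4 + v)*(-5 + v):
= v^3 - 20*v - v^2
d) v^3 - 20*v - v^2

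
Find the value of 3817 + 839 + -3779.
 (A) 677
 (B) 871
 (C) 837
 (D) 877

First: 3817 + 839 = 4656
Then: 4656 + -3779 = 877
D) 877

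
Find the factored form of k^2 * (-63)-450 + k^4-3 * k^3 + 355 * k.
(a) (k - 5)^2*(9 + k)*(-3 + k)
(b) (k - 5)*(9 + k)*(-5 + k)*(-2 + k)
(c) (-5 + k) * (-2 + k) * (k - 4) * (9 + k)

We need to factor k^2 * (-63)-450 + k^4-3 * k^3 + 355 * k.
The factored form is (k - 5)*(9 + k)*(-5 + k)*(-2 + k).
b) (k - 5)*(9 + k)*(-5 + k)*(-2 + k)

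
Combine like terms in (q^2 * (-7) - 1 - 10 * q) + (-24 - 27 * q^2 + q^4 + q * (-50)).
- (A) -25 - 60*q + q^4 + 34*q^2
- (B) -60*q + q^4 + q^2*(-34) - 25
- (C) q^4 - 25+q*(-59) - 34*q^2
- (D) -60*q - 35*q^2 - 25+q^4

Adding the polynomials and combining like terms:
(q^2*(-7) - 1 - 10*q) + (-24 - 27*q^2 + q^4 + q*(-50))
= -60*q + q^4 + q^2*(-34) - 25
B) -60*q + q^4 + q^2*(-34) - 25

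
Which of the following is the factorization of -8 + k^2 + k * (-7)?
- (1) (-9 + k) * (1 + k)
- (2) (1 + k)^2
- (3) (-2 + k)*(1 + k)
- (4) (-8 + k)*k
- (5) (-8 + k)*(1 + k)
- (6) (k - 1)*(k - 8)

We need to factor -8 + k^2 + k * (-7).
The factored form is (-8 + k)*(1 + k).
5) (-8 + k)*(1 + k)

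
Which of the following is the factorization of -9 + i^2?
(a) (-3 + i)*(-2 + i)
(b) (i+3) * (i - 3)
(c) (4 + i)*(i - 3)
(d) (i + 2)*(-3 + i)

We need to factor -9 + i^2.
The factored form is (i+3) * (i - 3).
b) (i+3) * (i - 3)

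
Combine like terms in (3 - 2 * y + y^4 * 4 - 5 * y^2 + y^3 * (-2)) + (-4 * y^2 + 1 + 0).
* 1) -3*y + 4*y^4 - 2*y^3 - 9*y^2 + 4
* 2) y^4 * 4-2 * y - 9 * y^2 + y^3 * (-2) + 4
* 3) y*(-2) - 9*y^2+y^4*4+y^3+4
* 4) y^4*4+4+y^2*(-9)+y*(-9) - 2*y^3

Adding the polynomials and combining like terms:
(3 - 2*y + y^4*4 - 5*y^2 + y^3*(-2)) + (-4*y^2 + 1 + 0)
= y^4 * 4-2 * y - 9 * y^2 + y^3 * (-2) + 4
2) y^4 * 4-2 * y - 9 * y^2 + y^3 * (-2) + 4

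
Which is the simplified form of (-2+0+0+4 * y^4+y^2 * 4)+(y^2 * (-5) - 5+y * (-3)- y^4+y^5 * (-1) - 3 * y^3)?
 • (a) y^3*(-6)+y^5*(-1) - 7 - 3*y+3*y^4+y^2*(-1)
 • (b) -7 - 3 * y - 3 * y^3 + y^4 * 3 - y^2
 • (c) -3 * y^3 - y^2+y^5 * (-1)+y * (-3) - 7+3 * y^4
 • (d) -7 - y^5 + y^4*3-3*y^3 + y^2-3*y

Adding the polynomials and combining like terms:
(-2 + 0 + 0 + 4*y^4 + y^2*4) + (y^2*(-5) - 5 + y*(-3) - y^4 + y^5*(-1) - 3*y^3)
= -3 * y^3 - y^2+y^5 * (-1)+y * (-3) - 7+3 * y^4
c) -3 * y^3 - y^2+y^5 * (-1)+y * (-3) - 7+3 * y^4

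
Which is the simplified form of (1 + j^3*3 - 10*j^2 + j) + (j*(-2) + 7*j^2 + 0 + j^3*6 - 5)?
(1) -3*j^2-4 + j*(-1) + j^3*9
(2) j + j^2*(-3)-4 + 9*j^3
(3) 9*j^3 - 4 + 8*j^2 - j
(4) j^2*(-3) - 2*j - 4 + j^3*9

Adding the polynomials and combining like terms:
(1 + j^3*3 - 10*j^2 + j) + (j*(-2) + 7*j^2 + 0 + j^3*6 - 5)
= -3*j^2-4 + j*(-1) + j^3*9
1) -3*j^2-4 + j*(-1) + j^3*9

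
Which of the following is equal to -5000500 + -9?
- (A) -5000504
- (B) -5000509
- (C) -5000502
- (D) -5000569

-5000500 + -9 = -5000509
B) -5000509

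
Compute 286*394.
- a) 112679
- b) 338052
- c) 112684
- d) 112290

286 * 394 = 112684
c) 112684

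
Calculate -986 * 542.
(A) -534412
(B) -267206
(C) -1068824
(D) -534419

-986 * 542 = -534412
A) -534412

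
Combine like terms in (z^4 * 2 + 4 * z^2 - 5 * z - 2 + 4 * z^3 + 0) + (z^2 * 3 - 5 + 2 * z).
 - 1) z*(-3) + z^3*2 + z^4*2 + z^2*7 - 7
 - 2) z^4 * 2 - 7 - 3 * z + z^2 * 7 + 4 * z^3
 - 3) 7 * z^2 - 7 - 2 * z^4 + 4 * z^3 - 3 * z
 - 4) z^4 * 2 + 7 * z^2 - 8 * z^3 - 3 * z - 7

Adding the polynomials and combining like terms:
(z^4*2 + 4*z^2 - 5*z - 2 + 4*z^3 + 0) + (z^2*3 - 5 + 2*z)
= z^4 * 2 - 7 - 3 * z + z^2 * 7 + 4 * z^3
2) z^4 * 2 - 7 - 3 * z + z^2 * 7 + 4 * z^3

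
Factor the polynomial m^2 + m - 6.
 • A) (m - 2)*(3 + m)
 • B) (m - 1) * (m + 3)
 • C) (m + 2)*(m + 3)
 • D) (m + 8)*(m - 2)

We need to factor m^2 + m - 6.
The factored form is (m - 2)*(3 + m).
A) (m - 2)*(3 + m)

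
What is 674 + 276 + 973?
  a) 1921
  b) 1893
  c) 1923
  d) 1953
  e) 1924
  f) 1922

First: 674 + 276 = 950
Then: 950 + 973 = 1923
c) 1923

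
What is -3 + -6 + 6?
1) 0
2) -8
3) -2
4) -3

First: -3 + -6 = -9
Then: -9 + 6 = -3
4) -3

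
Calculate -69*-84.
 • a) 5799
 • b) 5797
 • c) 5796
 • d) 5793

-69 * -84 = 5796
c) 5796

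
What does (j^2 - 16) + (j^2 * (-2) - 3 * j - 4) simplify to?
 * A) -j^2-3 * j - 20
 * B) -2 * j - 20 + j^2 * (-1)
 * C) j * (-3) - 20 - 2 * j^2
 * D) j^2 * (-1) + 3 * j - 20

Adding the polynomials and combining like terms:
(j^2 - 16) + (j^2*(-2) - 3*j - 4)
= -j^2-3 * j - 20
A) -j^2-3 * j - 20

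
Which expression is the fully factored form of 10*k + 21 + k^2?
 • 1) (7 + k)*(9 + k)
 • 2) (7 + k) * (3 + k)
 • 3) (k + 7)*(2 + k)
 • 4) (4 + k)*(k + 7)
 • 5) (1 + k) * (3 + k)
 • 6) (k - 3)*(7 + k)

We need to factor 10*k + 21 + k^2.
The factored form is (7 + k) * (3 + k).
2) (7 + k) * (3 + k)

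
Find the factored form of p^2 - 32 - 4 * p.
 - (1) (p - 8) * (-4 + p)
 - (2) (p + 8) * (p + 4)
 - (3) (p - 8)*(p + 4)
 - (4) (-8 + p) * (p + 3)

We need to factor p^2 - 32 - 4 * p.
The factored form is (p - 8)*(p + 4).
3) (p - 8)*(p + 4)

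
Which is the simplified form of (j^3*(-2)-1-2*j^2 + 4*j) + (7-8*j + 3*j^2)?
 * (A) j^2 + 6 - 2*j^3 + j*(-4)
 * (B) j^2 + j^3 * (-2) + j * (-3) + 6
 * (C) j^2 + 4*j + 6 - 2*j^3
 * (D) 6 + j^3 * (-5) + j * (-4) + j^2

Adding the polynomials and combining like terms:
(j^3*(-2) - 1 - 2*j^2 + 4*j) + (7 - 8*j + 3*j^2)
= j^2 + 6 - 2*j^3 + j*(-4)
A) j^2 + 6 - 2*j^3 + j*(-4)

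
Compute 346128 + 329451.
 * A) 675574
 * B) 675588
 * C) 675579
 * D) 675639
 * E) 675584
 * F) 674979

346128 + 329451 = 675579
C) 675579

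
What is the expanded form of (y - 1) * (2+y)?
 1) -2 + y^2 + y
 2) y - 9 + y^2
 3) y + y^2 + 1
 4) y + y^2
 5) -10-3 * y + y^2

Expanding (y - 1) * (2+y):
= -2 + y^2 + y
1) -2 + y^2 + y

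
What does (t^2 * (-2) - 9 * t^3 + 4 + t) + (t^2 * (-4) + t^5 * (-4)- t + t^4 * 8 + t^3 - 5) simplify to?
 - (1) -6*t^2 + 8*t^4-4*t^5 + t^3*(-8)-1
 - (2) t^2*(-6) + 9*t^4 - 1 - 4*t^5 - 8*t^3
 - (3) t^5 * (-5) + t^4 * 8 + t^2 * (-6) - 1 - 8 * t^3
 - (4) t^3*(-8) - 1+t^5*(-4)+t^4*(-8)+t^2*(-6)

Adding the polynomials and combining like terms:
(t^2*(-2) - 9*t^3 + 4 + t) + (t^2*(-4) + t^5*(-4) - t + t^4*8 + t^3 - 5)
= -6*t^2 + 8*t^4-4*t^5 + t^3*(-8)-1
1) -6*t^2 + 8*t^4-4*t^5 + t^3*(-8)-1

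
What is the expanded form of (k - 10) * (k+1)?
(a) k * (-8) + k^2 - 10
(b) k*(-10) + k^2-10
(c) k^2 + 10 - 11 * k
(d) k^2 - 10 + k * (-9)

Expanding (k - 10) * (k+1):
= k^2 - 10 + k * (-9)
d) k^2 - 10 + k * (-9)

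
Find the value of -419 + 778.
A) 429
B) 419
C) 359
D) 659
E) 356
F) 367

-419 + 778 = 359
C) 359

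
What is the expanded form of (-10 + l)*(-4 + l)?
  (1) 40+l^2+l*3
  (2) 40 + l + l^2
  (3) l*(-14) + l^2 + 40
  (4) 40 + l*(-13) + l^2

Expanding (-10 + l)*(-4 + l):
= l*(-14) + l^2 + 40
3) l*(-14) + l^2 + 40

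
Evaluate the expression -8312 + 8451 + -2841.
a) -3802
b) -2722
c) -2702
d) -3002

First: -8312 + 8451 = 139
Then: 139 + -2841 = -2702
c) -2702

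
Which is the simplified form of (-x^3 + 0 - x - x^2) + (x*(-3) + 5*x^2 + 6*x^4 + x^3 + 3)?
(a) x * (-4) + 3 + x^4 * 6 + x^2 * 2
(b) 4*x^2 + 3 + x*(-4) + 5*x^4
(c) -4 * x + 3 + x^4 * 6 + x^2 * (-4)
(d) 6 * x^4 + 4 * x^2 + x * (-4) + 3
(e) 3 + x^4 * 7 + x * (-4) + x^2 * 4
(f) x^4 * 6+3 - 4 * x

Adding the polynomials and combining like terms:
(-x^3 + 0 - x - x^2) + (x*(-3) + 5*x^2 + 6*x^4 + x^3 + 3)
= 6 * x^4 + 4 * x^2 + x * (-4) + 3
d) 6 * x^4 + 4 * x^2 + x * (-4) + 3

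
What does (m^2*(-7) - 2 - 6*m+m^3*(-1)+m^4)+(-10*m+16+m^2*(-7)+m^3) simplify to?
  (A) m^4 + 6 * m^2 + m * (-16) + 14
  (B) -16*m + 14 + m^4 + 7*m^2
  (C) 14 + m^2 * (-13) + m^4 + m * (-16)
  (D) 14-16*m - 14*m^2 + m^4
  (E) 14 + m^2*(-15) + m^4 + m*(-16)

Adding the polynomials and combining like terms:
(m^2*(-7) - 2 - 6*m + m^3*(-1) + m^4) + (-10*m + 16 + m^2*(-7) + m^3)
= 14-16*m - 14*m^2 + m^4
D) 14-16*m - 14*m^2 + m^4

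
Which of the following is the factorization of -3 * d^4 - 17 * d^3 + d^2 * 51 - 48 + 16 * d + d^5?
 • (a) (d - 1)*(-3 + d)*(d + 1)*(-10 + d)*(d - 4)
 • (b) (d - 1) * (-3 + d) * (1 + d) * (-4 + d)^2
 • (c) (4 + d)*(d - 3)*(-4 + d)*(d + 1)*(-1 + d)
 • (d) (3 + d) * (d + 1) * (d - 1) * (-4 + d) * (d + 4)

We need to factor -3 * d^4 - 17 * d^3 + d^2 * 51 - 48 + 16 * d + d^5.
The factored form is (4 + d)*(d - 3)*(-4 + d)*(d + 1)*(-1 + d).
c) (4 + d)*(d - 3)*(-4 + d)*(d + 1)*(-1 + d)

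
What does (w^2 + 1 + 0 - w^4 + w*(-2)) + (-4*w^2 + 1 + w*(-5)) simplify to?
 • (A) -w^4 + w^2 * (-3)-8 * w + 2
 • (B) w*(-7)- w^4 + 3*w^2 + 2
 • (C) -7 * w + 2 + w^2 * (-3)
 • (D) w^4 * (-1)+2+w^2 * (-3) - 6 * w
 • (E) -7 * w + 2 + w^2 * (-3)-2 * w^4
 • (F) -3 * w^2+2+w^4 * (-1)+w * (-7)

Adding the polynomials and combining like terms:
(w^2 + 1 + 0 - w^4 + w*(-2)) + (-4*w^2 + 1 + w*(-5))
= -3 * w^2+2+w^4 * (-1)+w * (-7)
F) -3 * w^2+2+w^4 * (-1)+w * (-7)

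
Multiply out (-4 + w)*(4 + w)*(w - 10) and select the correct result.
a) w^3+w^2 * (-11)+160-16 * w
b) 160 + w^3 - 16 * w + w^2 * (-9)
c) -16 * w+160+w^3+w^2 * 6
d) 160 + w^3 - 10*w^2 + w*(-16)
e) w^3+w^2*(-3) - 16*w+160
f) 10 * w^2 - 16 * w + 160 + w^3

Expanding (-4 + w)*(4 + w)*(w - 10):
= 160 + w^3 - 10*w^2 + w*(-16)
d) 160 + w^3 - 10*w^2 + w*(-16)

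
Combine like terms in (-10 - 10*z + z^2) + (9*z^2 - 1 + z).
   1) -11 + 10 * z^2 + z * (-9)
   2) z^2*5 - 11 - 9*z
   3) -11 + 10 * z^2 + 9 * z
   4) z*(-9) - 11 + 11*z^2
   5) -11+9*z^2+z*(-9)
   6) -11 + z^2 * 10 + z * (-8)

Adding the polynomials and combining like terms:
(-10 - 10*z + z^2) + (9*z^2 - 1 + z)
= -11 + 10 * z^2 + z * (-9)
1) -11 + 10 * z^2 + z * (-9)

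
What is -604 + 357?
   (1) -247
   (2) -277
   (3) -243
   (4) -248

-604 + 357 = -247
1) -247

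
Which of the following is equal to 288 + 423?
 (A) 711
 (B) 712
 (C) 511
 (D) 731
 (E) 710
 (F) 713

288 + 423 = 711
A) 711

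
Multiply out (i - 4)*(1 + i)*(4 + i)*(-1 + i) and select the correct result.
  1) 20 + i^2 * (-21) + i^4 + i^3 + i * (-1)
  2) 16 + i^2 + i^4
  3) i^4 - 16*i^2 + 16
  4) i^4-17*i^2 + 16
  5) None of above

Expanding (i - 4)*(1 + i)*(4 + i)*(-1 + i):
= i^4-17*i^2 + 16
4) i^4-17*i^2 + 16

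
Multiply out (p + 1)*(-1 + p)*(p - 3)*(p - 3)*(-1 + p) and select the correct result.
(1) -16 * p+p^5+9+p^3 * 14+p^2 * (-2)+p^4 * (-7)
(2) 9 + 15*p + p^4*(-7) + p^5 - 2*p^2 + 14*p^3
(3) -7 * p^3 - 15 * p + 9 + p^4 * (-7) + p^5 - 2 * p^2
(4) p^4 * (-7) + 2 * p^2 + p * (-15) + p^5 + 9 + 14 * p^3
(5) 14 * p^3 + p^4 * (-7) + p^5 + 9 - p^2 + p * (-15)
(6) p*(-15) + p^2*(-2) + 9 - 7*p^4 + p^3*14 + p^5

Expanding (p + 1)*(-1 + p)*(p - 3)*(p - 3)*(-1 + p):
= p*(-15) + p^2*(-2) + 9 - 7*p^4 + p^3*14 + p^5
6) p*(-15) + p^2*(-2) + 9 - 7*p^4 + p^3*14 + p^5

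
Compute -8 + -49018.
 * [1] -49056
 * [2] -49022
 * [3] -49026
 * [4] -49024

-8 + -49018 = -49026
3) -49026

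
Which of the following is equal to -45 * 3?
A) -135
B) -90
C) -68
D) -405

-45 * 3 = -135
A) -135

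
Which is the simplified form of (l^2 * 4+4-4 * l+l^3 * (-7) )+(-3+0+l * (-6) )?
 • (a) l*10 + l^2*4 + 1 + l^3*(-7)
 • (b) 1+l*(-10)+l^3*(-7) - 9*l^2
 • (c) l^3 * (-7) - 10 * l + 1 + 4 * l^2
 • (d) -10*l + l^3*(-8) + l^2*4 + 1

Adding the polynomials and combining like terms:
(l^2*4 + 4 - 4*l + l^3*(-7)) + (-3 + 0 + l*(-6))
= l^3 * (-7) - 10 * l + 1 + 4 * l^2
c) l^3 * (-7) - 10 * l + 1 + 4 * l^2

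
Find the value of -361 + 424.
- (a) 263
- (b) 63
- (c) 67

-361 + 424 = 63
b) 63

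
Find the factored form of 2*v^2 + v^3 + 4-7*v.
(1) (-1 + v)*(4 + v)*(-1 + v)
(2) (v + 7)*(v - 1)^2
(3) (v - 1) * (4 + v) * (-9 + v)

We need to factor 2*v^2 + v^3 + 4-7*v.
The factored form is (-1 + v)*(4 + v)*(-1 + v).
1) (-1 + v)*(4 + v)*(-1 + v)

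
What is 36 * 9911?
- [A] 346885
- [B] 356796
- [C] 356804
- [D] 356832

36 * 9911 = 356796
B) 356796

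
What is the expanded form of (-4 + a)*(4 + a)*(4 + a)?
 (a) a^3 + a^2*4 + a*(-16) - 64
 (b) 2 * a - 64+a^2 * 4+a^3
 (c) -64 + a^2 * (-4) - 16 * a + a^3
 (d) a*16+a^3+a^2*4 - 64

Expanding (-4 + a)*(4 + a)*(4 + a):
= a^3 + a^2*4 + a*(-16) - 64
a) a^3 + a^2*4 + a*(-16) - 64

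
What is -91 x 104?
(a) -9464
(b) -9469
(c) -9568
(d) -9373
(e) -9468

-91 * 104 = -9464
a) -9464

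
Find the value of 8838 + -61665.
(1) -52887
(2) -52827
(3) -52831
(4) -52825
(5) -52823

8838 + -61665 = -52827
2) -52827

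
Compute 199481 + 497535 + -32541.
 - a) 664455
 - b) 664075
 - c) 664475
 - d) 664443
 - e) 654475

First: 199481 + 497535 = 697016
Then: 697016 + -32541 = 664475
c) 664475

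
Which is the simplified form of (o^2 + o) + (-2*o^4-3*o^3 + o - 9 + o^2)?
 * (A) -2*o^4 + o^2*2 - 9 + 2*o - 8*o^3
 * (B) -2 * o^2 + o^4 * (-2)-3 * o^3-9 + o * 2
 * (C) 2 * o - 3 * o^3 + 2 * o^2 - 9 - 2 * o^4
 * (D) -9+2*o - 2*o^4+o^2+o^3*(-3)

Adding the polynomials and combining like terms:
(o^2 + o) + (-2*o^4 - 3*o^3 + o - 9 + o^2)
= 2 * o - 3 * o^3 + 2 * o^2 - 9 - 2 * o^4
C) 2 * o - 3 * o^3 + 2 * o^2 - 9 - 2 * o^4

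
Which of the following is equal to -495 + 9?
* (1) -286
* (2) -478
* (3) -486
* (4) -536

-495 + 9 = -486
3) -486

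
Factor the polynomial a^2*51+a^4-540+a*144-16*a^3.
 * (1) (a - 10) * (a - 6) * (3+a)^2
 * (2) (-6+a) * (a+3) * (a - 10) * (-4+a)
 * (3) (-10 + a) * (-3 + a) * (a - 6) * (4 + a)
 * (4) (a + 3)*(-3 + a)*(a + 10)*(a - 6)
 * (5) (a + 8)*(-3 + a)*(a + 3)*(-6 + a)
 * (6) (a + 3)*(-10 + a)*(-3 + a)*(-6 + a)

We need to factor a^2*51+a^4-540+a*144-16*a^3.
The factored form is (a + 3)*(-10 + a)*(-3 + a)*(-6 + a).
6) (a + 3)*(-10 + a)*(-3 + a)*(-6 + a)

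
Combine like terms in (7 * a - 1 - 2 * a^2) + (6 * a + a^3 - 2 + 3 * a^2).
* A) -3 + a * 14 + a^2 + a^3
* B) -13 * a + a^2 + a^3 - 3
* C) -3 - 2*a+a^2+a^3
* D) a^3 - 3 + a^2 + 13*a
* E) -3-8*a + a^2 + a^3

Adding the polynomials and combining like terms:
(7*a - 1 - 2*a^2) + (6*a + a^3 - 2 + 3*a^2)
= a^3 - 3 + a^2 + 13*a
D) a^3 - 3 + a^2 + 13*a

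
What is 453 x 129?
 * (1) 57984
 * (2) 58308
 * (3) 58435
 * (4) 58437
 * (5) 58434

453 * 129 = 58437
4) 58437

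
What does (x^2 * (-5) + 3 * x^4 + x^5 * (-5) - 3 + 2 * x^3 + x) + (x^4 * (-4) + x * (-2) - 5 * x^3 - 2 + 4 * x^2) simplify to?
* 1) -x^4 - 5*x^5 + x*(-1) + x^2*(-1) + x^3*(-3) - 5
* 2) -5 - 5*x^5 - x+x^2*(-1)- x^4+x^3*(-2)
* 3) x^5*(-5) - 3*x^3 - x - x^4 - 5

Adding the polynomials and combining like terms:
(x^2*(-5) + 3*x^4 + x^5*(-5) - 3 + 2*x^3 + x) + (x^4*(-4) + x*(-2) - 5*x^3 - 2 + 4*x^2)
= -x^4 - 5*x^5 + x*(-1) + x^2*(-1) + x^3*(-3) - 5
1) -x^4 - 5*x^5 + x*(-1) + x^2*(-1) + x^3*(-3) - 5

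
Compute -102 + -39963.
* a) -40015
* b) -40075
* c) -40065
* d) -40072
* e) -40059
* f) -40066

-102 + -39963 = -40065
c) -40065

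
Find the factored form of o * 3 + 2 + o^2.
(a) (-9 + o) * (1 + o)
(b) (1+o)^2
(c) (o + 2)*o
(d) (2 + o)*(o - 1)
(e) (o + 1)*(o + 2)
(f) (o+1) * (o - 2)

We need to factor o * 3 + 2 + o^2.
The factored form is (o + 1)*(o + 2).
e) (o + 1)*(o + 2)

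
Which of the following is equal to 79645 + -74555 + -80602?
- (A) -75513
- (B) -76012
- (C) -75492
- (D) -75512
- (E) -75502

First: 79645 + -74555 = 5090
Then: 5090 + -80602 = -75512
D) -75512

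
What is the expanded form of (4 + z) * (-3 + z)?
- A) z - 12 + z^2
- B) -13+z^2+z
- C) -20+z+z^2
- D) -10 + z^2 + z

Expanding (4 + z) * (-3 + z):
= z - 12 + z^2
A) z - 12 + z^2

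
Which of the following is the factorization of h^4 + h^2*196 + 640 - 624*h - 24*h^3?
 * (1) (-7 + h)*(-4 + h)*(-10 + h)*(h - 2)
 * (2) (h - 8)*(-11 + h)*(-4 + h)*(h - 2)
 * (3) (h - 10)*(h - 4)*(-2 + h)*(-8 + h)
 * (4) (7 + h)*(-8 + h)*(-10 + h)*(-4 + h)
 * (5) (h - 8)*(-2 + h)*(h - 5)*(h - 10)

We need to factor h^4 + h^2*196 + 640 - 624*h - 24*h^3.
The factored form is (h - 10)*(h - 4)*(-2 + h)*(-8 + h).
3) (h - 10)*(h - 4)*(-2 + h)*(-8 + h)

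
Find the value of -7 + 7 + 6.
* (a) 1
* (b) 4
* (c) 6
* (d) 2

First: -7 + 7 = 0
Then: 0 + 6 = 6
c) 6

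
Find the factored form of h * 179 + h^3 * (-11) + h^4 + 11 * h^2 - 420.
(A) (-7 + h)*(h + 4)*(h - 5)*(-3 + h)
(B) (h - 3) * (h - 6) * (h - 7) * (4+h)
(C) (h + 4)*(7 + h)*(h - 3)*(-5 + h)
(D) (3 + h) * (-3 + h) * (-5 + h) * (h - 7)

We need to factor h * 179 + h^3 * (-11) + h^4 + 11 * h^2 - 420.
The factored form is (-7 + h)*(h + 4)*(h - 5)*(-3 + h).
A) (-7 + h)*(h + 4)*(h - 5)*(-3 + h)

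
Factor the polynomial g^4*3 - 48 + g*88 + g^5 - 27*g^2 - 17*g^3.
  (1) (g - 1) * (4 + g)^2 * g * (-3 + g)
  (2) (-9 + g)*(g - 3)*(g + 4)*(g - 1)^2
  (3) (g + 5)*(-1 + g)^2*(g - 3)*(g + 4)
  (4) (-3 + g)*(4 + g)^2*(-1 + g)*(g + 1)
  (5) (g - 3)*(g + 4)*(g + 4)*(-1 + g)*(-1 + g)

We need to factor g^4*3 - 48 + g*88 + g^5 - 27*g^2 - 17*g^3.
The factored form is (g - 3)*(g + 4)*(g + 4)*(-1 + g)*(-1 + g).
5) (g - 3)*(g + 4)*(g + 4)*(-1 + g)*(-1 + g)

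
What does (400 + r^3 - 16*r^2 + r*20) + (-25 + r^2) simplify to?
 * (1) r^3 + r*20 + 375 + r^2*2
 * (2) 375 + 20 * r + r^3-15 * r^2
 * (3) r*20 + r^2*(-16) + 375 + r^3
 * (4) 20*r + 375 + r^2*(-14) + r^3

Adding the polynomials and combining like terms:
(400 + r^3 - 16*r^2 + r*20) + (-25 + r^2)
= 375 + 20 * r + r^3-15 * r^2
2) 375 + 20 * r + r^3-15 * r^2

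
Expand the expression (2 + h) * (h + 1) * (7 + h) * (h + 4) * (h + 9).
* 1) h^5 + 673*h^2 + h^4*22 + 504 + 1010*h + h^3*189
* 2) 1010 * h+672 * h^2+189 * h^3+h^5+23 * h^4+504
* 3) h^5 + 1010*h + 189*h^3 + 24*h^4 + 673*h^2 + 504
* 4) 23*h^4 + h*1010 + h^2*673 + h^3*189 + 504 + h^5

Expanding (2 + h) * (h + 1) * (7 + h) * (h + 4) * (h + 9):
= 23*h^4 + h*1010 + h^2*673 + h^3*189 + 504 + h^5
4) 23*h^4 + h*1010 + h^2*673 + h^3*189 + 504 + h^5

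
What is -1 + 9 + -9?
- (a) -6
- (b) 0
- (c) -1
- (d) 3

First: -1 + 9 = 8
Then: 8 + -9 = -1
c) -1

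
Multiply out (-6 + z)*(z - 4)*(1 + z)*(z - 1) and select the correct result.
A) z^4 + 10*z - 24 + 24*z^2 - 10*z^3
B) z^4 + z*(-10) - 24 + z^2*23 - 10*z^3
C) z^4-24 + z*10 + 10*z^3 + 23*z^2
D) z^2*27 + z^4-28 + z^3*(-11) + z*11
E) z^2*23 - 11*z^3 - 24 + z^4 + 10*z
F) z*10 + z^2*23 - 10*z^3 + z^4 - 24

Expanding (-6 + z)*(z - 4)*(1 + z)*(z - 1):
= z*10 + z^2*23 - 10*z^3 + z^4 - 24
F) z*10 + z^2*23 - 10*z^3 + z^4 - 24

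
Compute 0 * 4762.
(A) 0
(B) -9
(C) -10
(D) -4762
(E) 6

0 * 4762 = 0
A) 0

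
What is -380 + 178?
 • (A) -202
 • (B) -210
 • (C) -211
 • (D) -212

-380 + 178 = -202
A) -202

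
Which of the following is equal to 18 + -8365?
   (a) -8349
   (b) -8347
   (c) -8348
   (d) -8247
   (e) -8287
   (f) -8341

18 + -8365 = -8347
b) -8347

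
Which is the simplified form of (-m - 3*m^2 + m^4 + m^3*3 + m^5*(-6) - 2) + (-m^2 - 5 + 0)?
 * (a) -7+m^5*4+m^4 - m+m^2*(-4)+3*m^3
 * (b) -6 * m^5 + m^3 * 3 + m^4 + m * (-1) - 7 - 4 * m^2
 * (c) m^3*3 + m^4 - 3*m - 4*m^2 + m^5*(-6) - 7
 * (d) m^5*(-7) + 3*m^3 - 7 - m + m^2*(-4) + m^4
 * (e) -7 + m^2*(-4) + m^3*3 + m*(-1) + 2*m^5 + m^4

Adding the polynomials and combining like terms:
(-m - 3*m^2 + m^4 + m^3*3 + m^5*(-6) - 2) + (-m^2 - 5 + 0)
= -6 * m^5 + m^3 * 3 + m^4 + m * (-1) - 7 - 4 * m^2
b) -6 * m^5 + m^3 * 3 + m^4 + m * (-1) - 7 - 4 * m^2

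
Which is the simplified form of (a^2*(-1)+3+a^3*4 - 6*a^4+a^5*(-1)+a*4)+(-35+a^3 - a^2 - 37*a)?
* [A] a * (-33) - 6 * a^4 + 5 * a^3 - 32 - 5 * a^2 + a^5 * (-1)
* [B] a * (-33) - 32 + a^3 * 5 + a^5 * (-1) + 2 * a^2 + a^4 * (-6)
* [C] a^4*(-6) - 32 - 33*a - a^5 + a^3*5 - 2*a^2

Adding the polynomials and combining like terms:
(a^2*(-1) + 3 + a^3*4 - 6*a^4 + a^5*(-1) + a*4) + (-35 + a^3 - a^2 - 37*a)
= a^4*(-6) - 32 - 33*a - a^5 + a^3*5 - 2*a^2
C) a^4*(-6) - 32 - 33*a - a^5 + a^3*5 - 2*a^2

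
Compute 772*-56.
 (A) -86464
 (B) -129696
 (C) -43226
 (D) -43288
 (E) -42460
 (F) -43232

772 * -56 = -43232
F) -43232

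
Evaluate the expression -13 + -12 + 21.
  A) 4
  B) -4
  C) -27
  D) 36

First: -13 + -12 = -25
Then: -25 + 21 = -4
B) -4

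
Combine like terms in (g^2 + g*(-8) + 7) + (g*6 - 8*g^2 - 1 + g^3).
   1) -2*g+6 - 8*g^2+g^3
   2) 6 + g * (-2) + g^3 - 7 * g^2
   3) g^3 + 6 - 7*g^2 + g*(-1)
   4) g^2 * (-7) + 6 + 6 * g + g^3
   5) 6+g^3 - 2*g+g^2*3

Adding the polynomials and combining like terms:
(g^2 + g*(-8) + 7) + (g*6 - 8*g^2 - 1 + g^3)
= 6 + g * (-2) + g^3 - 7 * g^2
2) 6 + g * (-2) + g^3 - 7 * g^2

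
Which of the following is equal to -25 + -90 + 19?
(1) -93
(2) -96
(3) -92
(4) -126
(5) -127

First: -25 + -90 = -115
Then: -115 + 19 = -96
2) -96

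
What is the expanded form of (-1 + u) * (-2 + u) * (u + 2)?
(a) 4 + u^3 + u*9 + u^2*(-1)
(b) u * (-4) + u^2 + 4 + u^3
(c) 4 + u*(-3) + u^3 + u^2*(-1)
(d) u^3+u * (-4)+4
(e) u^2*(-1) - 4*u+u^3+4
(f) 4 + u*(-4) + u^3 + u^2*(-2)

Expanding (-1 + u) * (-2 + u) * (u + 2):
= u^2*(-1) - 4*u+u^3+4
e) u^2*(-1) - 4*u+u^3+4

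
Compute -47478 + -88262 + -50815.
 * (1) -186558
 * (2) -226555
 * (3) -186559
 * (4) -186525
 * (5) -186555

First: -47478 + -88262 = -135740
Then: -135740 + -50815 = -186555
5) -186555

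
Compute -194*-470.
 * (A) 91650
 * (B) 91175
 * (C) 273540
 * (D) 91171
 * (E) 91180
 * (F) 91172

-194 * -470 = 91180
E) 91180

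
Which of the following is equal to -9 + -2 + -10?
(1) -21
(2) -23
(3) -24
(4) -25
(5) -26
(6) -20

First: -9 + -2 = -11
Then: -11 + -10 = -21
1) -21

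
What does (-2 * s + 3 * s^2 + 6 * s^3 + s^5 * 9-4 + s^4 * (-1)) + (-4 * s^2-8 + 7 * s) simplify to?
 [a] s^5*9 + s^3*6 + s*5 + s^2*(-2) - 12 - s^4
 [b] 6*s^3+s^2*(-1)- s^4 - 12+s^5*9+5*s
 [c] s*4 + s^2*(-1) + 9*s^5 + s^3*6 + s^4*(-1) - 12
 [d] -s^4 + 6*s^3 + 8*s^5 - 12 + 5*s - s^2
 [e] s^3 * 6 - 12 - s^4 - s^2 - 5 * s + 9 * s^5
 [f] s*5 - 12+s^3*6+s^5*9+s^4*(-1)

Adding the polynomials and combining like terms:
(-2*s + 3*s^2 + 6*s^3 + s^5*9 - 4 + s^4*(-1)) + (-4*s^2 - 8 + 7*s)
= 6*s^3+s^2*(-1)- s^4 - 12+s^5*9+5*s
b) 6*s^3+s^2*(-1)- s^4 - 12+s^5*9+5*s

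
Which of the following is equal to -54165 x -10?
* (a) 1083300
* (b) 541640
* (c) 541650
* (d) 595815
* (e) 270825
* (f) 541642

-54165 * -10 = 541650
c) 541650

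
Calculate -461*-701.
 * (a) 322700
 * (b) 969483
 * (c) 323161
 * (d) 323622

-461 * -701 = 323161
c) 323161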